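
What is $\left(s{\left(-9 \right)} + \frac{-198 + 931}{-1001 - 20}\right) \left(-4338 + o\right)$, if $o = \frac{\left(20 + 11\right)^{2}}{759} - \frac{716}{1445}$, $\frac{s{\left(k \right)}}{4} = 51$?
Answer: $- \frac{987294783494939}{1119786855} \approx -8.8168 \cdot 10^{5}$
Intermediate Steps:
$s{\left(k \right)} = 204$ ($s{\left(k \right)} = 4 \cdot 51 = 204$)
$o = \frac{845201}{1096755}$ ($o = 31^{2} \cdot \frac{1}{759} - \frac{716}{1445} = 961 \cdot \frac{1}{759} - \frac{716}{1445} = \frac{961}{759} - \frac{716}{1445} = \frac{845201}{1096755} \approx 0.77064$)
$\left(s{\left(-9 \right)} + \frac{-198 + 931}{-1001 - 20}\right) \left(-4338 + o\right) = \left(204 + \frac{-198 + 931}{-1001 - 20}\right) \left(-4338 + \frac{845201}{1096755}\right) = \left(204 + \frac{733}{-1021}\right) \left(- \frac{4756877989}{1096755}\right) = \left(204 + 733 \left(- \frac{1}{1021}\right)\right) \left(- \frac{4756877989}{1096755}\right) = \left(204 - \frac{733}{1021}\right) \left(- \frac{4756877989}{1096755}\right) = \frac{207551}{1021} \left(- \frac{4756877989}{1096755}\right) = - \frac{987294783494939}{1119786855}$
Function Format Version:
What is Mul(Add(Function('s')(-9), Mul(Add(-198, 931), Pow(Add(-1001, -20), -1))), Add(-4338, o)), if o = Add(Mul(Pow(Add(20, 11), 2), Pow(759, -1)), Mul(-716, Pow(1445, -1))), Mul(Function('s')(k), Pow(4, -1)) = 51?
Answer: Rational(-987294783494939, 1119786855) ≈ -8.8168e+5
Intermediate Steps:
Function('s')(k) = 204 (Function('s')(k) = Mul(4, 51) = 204)
o = Rational(845201, 1096755) (o = Add(Mul(Pow(31, 2), Rational(1, 759)), Mul(-716, Rational(1, 1445))) = Add(Mul(961, Rational(1, 759)), Rational(-716, 1445)) = Add(Rational(961, 759), Rational(-716, 1445)) = Rational(845201, 1096755) ≈ 0.77064)
Mul(Add(Function('s')(-9), Mul(Add(-198, 931), Pow(Add(-1001, -20), -1))), Add(-4338, o)) = Mul(Add(204, Mul(Add(-198, 931), Pow(Add(-1001, -20), -1))), Add(-4338, Rational(845201, 1096755))) = Mul(Add(204, Mul(733, Pow(-1021, -1))), Rational(-4756877989, 1096755)) = Mul(Add(204, Mul(733, Rational(-1, 1021))), Rational(-4756877989, 1096755)) = Mul(Add(204, Rational(-733, 1021)), Rational(-4756877989, 1096755)) = Mul(Rational(207551, 1021), Rational(-4756877989, 1096755)) = Rational(-987294783494939, 1119786855)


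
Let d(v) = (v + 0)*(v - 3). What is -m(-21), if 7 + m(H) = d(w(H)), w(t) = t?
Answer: -497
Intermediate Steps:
d(v) = v*(-3 + v)
m(H) = -7 + H*(-3 + H)
-m(-21) = -(-7 - 21*(-3 - 21)) = -(-7 - 21*(-24)) = -(-7 + 504) = -1*497 = -497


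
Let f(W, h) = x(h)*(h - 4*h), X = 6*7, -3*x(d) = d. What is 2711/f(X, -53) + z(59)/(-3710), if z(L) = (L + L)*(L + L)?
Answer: -274101/98315 ≈ -2.7880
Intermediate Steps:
x(d) = -d/3
z(L) = 4*L² (z(L) = (2*L)*(2*L) = 4*L²)
X = 42
f(W, h) = h² (f(W, h) = (-h/3)*(h - 4*h) = (-h/3)*(-3*h) = h²)
2711/f(X, -53) + z(59)/(-3710) = 2711/((-53)²) + (4*59²)/(-3710) = 2711/2809 + (4*3481)*(-1/3710) = 2711*(1/2809) + 13924*(-1/3710) = 2711/2809 - 6962/1855 = -274101/98315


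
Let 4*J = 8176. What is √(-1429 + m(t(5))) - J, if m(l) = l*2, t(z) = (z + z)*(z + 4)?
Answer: -2044 + I*√1249 ≈ -2044.0 + 35.341*I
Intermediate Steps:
t(z) = 2*z*(4 + z) (t(z) = (2*z)*(4 + z) = 2*z*(4 + z))
m(l) = 2*l
J = 2044 (J = (¼)*8176 = 2044)
√(-1429 + m(t(5))) - J = √(-1429 + 2*(2*5*(4 + 5))) - 1*2044 = √(-1429 + 2*(2*5*9)) - 2044 = √(-1429 + 2*90) - 2044 = √(-1429 + 180) - 2044 = √(-1249) - 2044 = I*√1249 - 2044 = -2044 + I*√1249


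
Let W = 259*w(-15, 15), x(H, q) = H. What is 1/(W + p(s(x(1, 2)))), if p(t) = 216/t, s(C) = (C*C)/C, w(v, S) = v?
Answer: -1/3669 ≈ -0.00027255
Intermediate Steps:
s(C) = C (s(C) = C**2/C = C)
W = -3885 (W = 259*(-15) = -3885)
1/(W + p(s(x(1, 2)))) = 1/(-3885 + 216/1) = 1/(-3885 + 216*1) = 1/(-3885 + 216) = 1/(-3669) = -1/3669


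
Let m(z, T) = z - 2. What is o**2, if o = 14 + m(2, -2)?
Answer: 196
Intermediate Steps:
m(z, T) = -2 + z
o = 14 (o = 14 + (-2 + 2) = 14 + 0 = 14)
o**2 = 14**2 = 196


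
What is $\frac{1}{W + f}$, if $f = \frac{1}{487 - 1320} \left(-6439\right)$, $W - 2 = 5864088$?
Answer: $\frac{833}{4884793409} \approx 1.7053 \cdot 10^{-7}$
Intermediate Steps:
$W = 5864090$ ($W = 2 + 5864088 = 5864090$)
$f = \frac{6439}{833}$ ($f = \frac{1}{-833} \left(-6439\right) = \left(- \frac{1}{833}\right) \left(-6439\right) = \frac{6439}{833} \approx 7.7299$)
$\frac{1}{W + f} = \frac{1}{5864090 + \frac{6439}{833}} = \frac{1}{\frac{4884793409}{833}} = \frac{833}{4884793409}$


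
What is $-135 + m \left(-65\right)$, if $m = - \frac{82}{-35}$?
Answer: $- \frac{2011}{7} \approx -287.29$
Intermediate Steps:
$m = \frac{82}{35}$ ($m = \left(-82\right) \left(- \frac{1}{35}\right) = \frac{82}{35} \approx 2.3429$)
$-135 + m \left(-65\right) = -135 + \frac{82}{35} \left(-65\right) = -135 - \frac{1066}{7} = - \frac{2011}{7}$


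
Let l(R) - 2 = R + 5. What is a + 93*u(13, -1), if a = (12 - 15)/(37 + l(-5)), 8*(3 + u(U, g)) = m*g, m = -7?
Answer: -20561/104 ≈ -197.70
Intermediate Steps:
l(R) = 7 + R (l(R) = 2 + (R + 5) = 2 + (5 + R) = 7 + R)
u(U, g) = -3 - 7*g/8 (u(U, g) = -3 + (-7*g)/8 = -3 - 7*g/8)
a = -1/13 (a = (12 - 15)/(37 + (7 - 5)) = -3/(37 + 2) = -3/39 = -3*1/39 = -1/13 ≈ -0.076923)
a + 93*u(13, -1) = -1/13 + 93*(-3 - 7/8*(-1)) = -1/13 + 93*(-3 + 7/8) = -1/13 + 93*(-17/8) = -1/13 - 1581/8 = -20561/104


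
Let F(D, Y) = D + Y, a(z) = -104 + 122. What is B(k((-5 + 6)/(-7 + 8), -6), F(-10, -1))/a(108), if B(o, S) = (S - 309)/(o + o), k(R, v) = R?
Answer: -80/9 ≈ -8.8889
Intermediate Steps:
a(z) = 18
B(o, S) = (-309 + S)/(2*o) (B(o, S) = (-309 + S)/((2*o)) = (-309 + S)*(1/(2*o)) = (-309 + S)/(2*o))
B(k((-5 + 6)/(-7 + 8), -6), F(-10, -1))/a(108) = ((-309 + (-10 - 1))/(2*(((-5 + 6)/(-7 + 8)))))/18 = ((-309 - 11)/(2*((1/1))))*(1/18) = ((½)*(-320)/(1*1))*(1/18) = ((½)*(-320)/1)*(1/18) = ((½)*1*(-320))*(1/18) = -160*1/18 = -80/9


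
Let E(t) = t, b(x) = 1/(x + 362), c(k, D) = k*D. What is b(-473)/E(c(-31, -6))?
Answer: -1/20646 ≈ -4.8436e-5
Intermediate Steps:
c(k, D) = D*k
b(x) = 1/(362 + x)
b(-473)/E(c(-31, -6)) = 1/((362 - 473)*((-6*(-31)))) = 1/(-111*186) = -1/111*1/186 = -1/20646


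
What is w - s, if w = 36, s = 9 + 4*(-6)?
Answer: 51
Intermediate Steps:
s = -15 (s = 9 - 24 = -15)
w - s = 36 - 1*(-15) = 36 + 15 = 51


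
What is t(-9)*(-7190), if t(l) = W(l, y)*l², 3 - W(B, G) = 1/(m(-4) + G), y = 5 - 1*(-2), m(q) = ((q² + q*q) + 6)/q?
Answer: -1980126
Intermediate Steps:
m(q) = (6 + 2*q²)/q (m(q) = ((q² + q²) + 6)/q = (2*q² + 6)/q = (6 + 2*q²)/q)
y = 7 (y = 5 + 2 = 7)
W(B, G) = 3 - 1/(-19/2 + G) (W(B, G) = 3 - 1/((2*(-4) + 6/(-4)) + G) = 3 - 1/((-8 + 6*(-¼)) + G) = 3 - 1/((-8 - 3/2) + G) = 3 - 1/(-19/2 + G))
t(l) = 17*l²/5 (t(l) = ((-59 + 6*7)/(-19 + 2*7))*l² = ((-59 + 42)/(-19 + 14))*l² = (-17/(-5))*l² = (-⅕*(-17))*l² = 17*l²/5)
t(-9)*(-7190) = ((17/5)*(-9)²)*(-7190) = ((17/5)*81)*(-7190) = (1377/5)*(-7190) = -1980126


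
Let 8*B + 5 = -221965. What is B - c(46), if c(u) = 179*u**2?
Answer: -1626041/4 ≈ -4.0651e+5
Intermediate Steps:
B = -110985/4 (B = -5/8 + (1/8)*(-221965) = -5/8 - 221965/8 = -110985/4 ≈ -27746.)
B - c(46) = -110985/4 - 179*46**2 = -110985/4 - 179*2116 = -110985/4 - 1*378764 = -110985/4 - 378764 = -1626041/4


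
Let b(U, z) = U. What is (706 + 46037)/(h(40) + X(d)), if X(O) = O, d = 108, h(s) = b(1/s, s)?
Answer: 1869720/4321 ≈ 432.71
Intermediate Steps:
h(s) = 1/s
(706 + 46037)/(h(40) + X(d)) = (706 + 46037)/(1/40 + 108) = 46743/(1/40 + 108) = 46743/(4321/40) = 46743*(40/4321) = 1869720/4321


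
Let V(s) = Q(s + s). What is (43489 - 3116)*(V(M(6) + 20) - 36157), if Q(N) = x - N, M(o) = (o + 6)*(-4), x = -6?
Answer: -1457747911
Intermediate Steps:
M(o) = -24 - 4*o (M(o) = (6 + o)*(-4) = -24 - 4*o)
Q(N) = -6 - N
V(s) = -6 - 2*s (V(s) = -6 - (s + s) = -6 - 2*s)
(43489 - 3116)*(V(M(6) + 20) - 36157) = (43489 - 3116)*((-6 - 2*((-24 - 4*6) + 20)) - 36157) = 40373*((-6 - 2*((-24 - 24) + 20)) - 36157) = 40373*((-6 - 2*(-48 + 20)) - 36157) = 40373*((-6 - 2*(-28)) - 36157) = 40373*((-6 + 56) - 36157) = 40373*(50 - 36157) = 40373*(-36107) = -1457747911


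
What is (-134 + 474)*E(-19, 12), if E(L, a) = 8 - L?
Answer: 9180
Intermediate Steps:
(-134 + 474)*E(-19, 12) = (-134 + 474)*(8 - 1*(-19)) = 340*(8 + 19) = 340*27 = 9180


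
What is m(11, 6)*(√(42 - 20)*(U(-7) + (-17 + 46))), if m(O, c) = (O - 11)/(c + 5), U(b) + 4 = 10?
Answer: 0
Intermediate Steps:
U(b) = 6 (U(b) = -4 + 10 = 6)
m(O, c) = (-11 + O)/(5 + c)
m(11, 6)*(√(42 - 20)*(U(-7) + (-17 + 46))) = ((-11 + 11)/(5 + 6))*(√(42 - 20)*(6 + (-17 + 46))) = (0/11)*(√22*(6 + 29)) = ((1/11)*0)*(√22*35) = 0*(35*√22) = 0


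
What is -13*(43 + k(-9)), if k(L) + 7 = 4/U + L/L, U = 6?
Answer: -1469/3 ≈ -489.67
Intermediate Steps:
k(L) = -16/3 (k(L) = -7 + (4/6 + L/L) = -7 + (4*(⅙) + 1) = -7 + (⅔ + 1) = -7 + 5/3 = -16/3)
-13*(43 + k(-9)) = -13*(43 - 16/3) = -13*113/3 = -1469/3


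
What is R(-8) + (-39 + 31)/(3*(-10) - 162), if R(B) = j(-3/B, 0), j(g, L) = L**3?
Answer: 1/24 ≈ 0.041667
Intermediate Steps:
R(B) = 0 (R(B) = 0**3 = 0)
R(-8) + (-39 + 31)/(3*(-10) - 162) = 0 + (-39 + 31)/(3*(-10) - 162) = 0 - 8/(-30 - 162) = 0 - 8/(-192) = 0 - 8*(-1/192) = 0 + 1/24 = 1/24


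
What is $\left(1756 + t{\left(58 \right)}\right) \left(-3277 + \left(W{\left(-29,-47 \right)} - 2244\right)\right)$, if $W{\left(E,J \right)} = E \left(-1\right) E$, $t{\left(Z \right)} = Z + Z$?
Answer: $-11909664$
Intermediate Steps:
$t{\left(Z \right)} = 2 Z$
$W{\left(E,J \right)} = - E^{2}$ ($W{\left(E,J \right)} = - E E = - E^{2}$)
$\left(1756 + t{\left(58 \right)}\right) \left(-3277 + \left(W{\left(-29,-47 \right)} - 2244\right)\right) = \left(1756 + 2 \cdot 58\right) \left(-3277 - 3085\right) = \left(1756 + 116\right) \left(-3277 - 3085\right) = 1872 \left(-3277 - 3085\right) = 1872 \left(-6362\right) = -11909664$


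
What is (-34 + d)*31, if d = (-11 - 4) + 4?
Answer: -1395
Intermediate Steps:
d = -11 (d = -15 + 4 = -11)
(-34 + d)*31 = (-34 - 11)*31 = -45*31 = -1395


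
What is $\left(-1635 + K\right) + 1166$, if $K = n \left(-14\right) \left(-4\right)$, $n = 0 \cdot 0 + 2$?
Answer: $-357$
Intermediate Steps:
$n = 2$ ($n = 0 + 2 = 2$)
$K = 112$ ($K = 2 \left(-14\right) \left(-4\right) = \left(-28\right) \left(-4\right) = 112$)
$\left(-1635 + K\right) + 1166 = \left(-1635 + 112\right) + 1166 = -1523 + 1166 = -357$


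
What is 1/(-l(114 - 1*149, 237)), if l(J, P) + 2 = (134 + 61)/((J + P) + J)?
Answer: 167/139 ≈ 1.2014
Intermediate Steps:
l(J, P) = -2 + 195/(P + 2*J) (l(J, P) = -2 + (134 + 61)/((J + P) + J) = -2 + 195/(P + 2*J))
1/(-l(114 - 1*149, 237)) = 1/(-(195 - 4*(114 - 1*149) - 2*237)/(237 + 2*(114 - 1*149))) = 1/(-(195 - 4*(114 - 149) - 474)/(237 + 2*(114 - 149))) = 1/(-(195 - 4*(-35) - 474)/(237 + 2*(-35))) = 1/(-(195 + 140 - 474)/(237 - 70)) = 1/(-(-139)/167) = 1/(-1*(-139/167)) = 1/(139/167) = 167/139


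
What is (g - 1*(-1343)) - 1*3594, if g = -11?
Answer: -2262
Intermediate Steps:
(g - 1*(-1343)) - 1*3594 = (-11 - 1*(-1343)) - 1*3594 = (-11 + 1343) - 3594 = 1332 - 3594 = -2262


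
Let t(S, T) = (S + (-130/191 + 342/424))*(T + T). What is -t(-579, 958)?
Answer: 11227648393/10123 ≈ 1.1091e+6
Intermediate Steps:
t(S, T) = 2*T*(5101/40492 + S) (t(S, T) = (S + (-130*1/191 + 342*(1/424)))*(2*T) = (S + (-130/191 + 171/212))*(2*T) = (S + 5101/40492)*(2*T) = (5101/40492 + S)*(2*T) = 2*T*(5101/40492 + S))
-t(-579, 958) = -958*(5101 + 40492*(-579))/20246 = -958*(5101 - 23444868)/20246 = -958*(-23439767)/20246 = -1*(-11227648393/10123) = 11227648393/10123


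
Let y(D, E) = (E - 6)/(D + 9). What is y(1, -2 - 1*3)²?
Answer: 121/100 ≈ 1.2100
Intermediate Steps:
y(D, E) = (-6 + E)/(9 + D)
y(1, -2 - 1*3)² = ((-6 + (-2 - 1*3))/(9 + 1))² = ((-6 + (-2 - 3))/10)² = ((-6 - 5)/10)² = ((⅒)*(-11))² = (-11/10)² = 121/100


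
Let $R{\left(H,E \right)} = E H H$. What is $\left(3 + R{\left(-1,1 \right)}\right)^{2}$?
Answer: $16$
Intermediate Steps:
$R{\left(H,E \right)} = E H^{2}$
$\left(3 + R{\left(-1,1 \right)}\right)^{2} = \left(3 + 1 \left(-1\right)^{2}\right)^{2} = \left(3 + 1 \cdot 1\right)^{2} = \left(3 + 1\right)^{2} = 4^{2} = 16$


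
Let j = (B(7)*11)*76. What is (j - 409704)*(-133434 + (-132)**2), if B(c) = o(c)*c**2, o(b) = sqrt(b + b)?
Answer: 47529761040 - 4752233640*sqrt(14) ≈ 2.9749e+10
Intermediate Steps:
o(b) = sqrt(2)*sqrt(b) (o(b) = sqrt(2*b) = sqrt(2)*sqrt(b))
B(c) = sqrt(2)*c**(5/2) (B(c) = (sqrt(2)*sqrt(c))*c**2 = sqrt(2)*c**(5/2))
j = 40964*sqrt(14) (j = ((sqrt(2)*7**(5/2))*11)*76 = ((sqrt(2)*(49*sqrt(7)))*11)*76 = ((49*sqrt(14))*11)*76 = (539*sqrt(14))*76 = 40964*sqrt(14) ≈ 1.5327e+5)
(j - 409704)*(-133434 + (-132)**2) = (40964*sqrt(14) - 409704)*(-133434 + (-132)**2) = (-409704 + 40964*sqrt(14))*(-133434 + 17424) = (-409704 + 40964*sqrt(14))*(-116010) = 47529761040 - 4752233640*sqrt(14)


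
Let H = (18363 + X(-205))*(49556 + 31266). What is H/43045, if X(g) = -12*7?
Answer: 1477345338/43045 ≈ 34321.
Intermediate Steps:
X(g) = -84
H = 1477345338 (H = (18363 - 84)*(49556 + 31266) = 18279*80822 = 1477345338)
H/43045 = 1477345338/43045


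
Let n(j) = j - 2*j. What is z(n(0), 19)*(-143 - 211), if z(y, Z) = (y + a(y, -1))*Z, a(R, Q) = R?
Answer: 0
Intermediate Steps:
n(j) = -j
z(y, Z) = 2*Z*y (z(y, Z) = (y + y)*Z = (2*y)*Z = 2*Z*y)
z(n(0), 19)*(-143 - 211) = (2*19*(-1*0))*(-143 - 211) = (2*19*0)*(-354) = 0*(-354) = 0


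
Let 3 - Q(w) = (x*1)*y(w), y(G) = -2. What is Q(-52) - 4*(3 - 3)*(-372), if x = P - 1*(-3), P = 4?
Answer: 17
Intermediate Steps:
x = 7 (x = 4 - 1*(-3) = 4 + 3 = 7)
Q(w) = 17 (Q(w) = 3 - 7*1*(-2) = 3 - 7*(-2) = 3 - 1*(-14) = 3 + 14 = 17)
Q(-52) - 4*(3 - 3)*(-372) = 17 - 4*(3 - 3)*(-372) = 17 - 4*0*(-372) = 17 + 0*(-372) = 17 + 0 = 17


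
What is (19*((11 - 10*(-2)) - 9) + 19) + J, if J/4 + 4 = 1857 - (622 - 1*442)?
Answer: 7129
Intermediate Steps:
J = 6692 (J = -16 + 4*(1857 - (622 - 1*442)) = -16 + 4*(1857 - (622 - 442)) = -16 + 4*(1857 - 1*180) = -16 + 4*(1857 - 180) = -16 + 4*1677 = -16 + 6708 = 6692)
(19*((11 - 10*(-2)) - 9) + 19) + J = (19*((11 - 10*(-2)) - 9) + 19) + 6692 = (19*((11 - 5*(-4)) - 9) + 19) + 6692 = (19*((11 + 20) - 9) + 19) + 6692 = (19*(31 - 9) + 19) + 6692 = (19*22 + 19) + 6692 = (418 + 19) + 6692 = 437 + 6692 = 7129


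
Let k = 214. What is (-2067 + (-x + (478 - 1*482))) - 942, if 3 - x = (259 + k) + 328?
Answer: -2215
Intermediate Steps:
x = -798 (x = 3 - ((259 + 214) + 328) = 3 - (473 + 328) = 3 - 1*801 = 3 - 801 = -798)
(-2067 + (-x + (478 - 1*482))) - 942 = (-2067 + (-1*(-798) + (478 - 1*482))) - 942 = (-2067 + (798 + (478 - 482))) - 942 = (-2067 + (798 - 4)) - 942 = (-2067 + 794) - 942 = -1273 - 942 = -2215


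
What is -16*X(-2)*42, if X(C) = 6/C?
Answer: 2016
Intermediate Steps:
-16*X(-2)*42 = -96/(-2)*42 = -96*(-1)/2*42 = -16*(-3)*42 = 48*42 = 2016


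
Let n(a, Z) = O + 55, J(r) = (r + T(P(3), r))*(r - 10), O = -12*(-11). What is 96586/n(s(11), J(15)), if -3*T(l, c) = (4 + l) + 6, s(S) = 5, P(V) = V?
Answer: 96586/187 ≈ 516.50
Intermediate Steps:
T(l, c) = -10/3 - l/3 (T(l, c) = -((4 + l) + 6)/3 = -(10 + l)/3 = -10/3 - l/3)
O = 132
J(r) = (-10 + r)*(-13/3 + r) (J(r) = (r + (-10/3 - ⅓*3))*(r - 10) = (r + (-10/3 - 1))*(-10 + r) = (r - 13/3)*(-10 + r) = (-13/3 + r)*(-10 + r) = (-10 + r)*(-13/3 + r))
n(a, Z) = 187 (n(a, Z) = 132 + 55 = 187)
96586/n(s(11), J(15)) = 96586/187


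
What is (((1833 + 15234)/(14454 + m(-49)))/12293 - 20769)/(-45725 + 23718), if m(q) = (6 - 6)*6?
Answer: 1230099555617/1303423421718 ≈ 0.94374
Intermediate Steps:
m(q) = 0 (m(q) = 0*6 = 0)
(((1833 + 15234)/(14454 + m(-49)))/12293 - 20769)/(-45725 + 23718) = (((1833 + 15234)/(14454 + 0))/12293 - 20769)/(-45725 + 23718) = ((17067/14454)*(1/12293) - 20769)/(-22007) = ((17067*(1/14454))*(1/12293) - 20769)*(-1/22007) = ((5689/4818)*(1/12293) - 20769)*(-1/22007) = (5689/59227674 - 20769)*(-1/22007) = -1230099555617/59227674*(-1/22007) = 1230099555617/1303423421718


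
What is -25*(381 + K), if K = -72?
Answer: -7725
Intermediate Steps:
-25*(381 + K) = -25*(381 - 72) = -25*309 = -7725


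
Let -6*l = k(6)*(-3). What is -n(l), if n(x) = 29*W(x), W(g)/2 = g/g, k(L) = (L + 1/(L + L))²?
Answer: -58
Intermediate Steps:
k(L) = (L + 1/(2*L))²
W(g) = 2 (W(g) = 2*(g/g) = 2*1 = 2)
l = 5329/288 (l = -(¼)*(1 + 2*6²)²/6²*(-3)/6 = -(¼)*(1/36)*(1 + 2*36)²*(-3)/6 = -(¼)*(1/36)*(1 + 72)²*(-3)/6 = -(¼)*(1/36)*73²*(-3)/6 = -(¼)*(1/36)*5329*(-3)/6 = -5329*(-3)/864 = -⅙*(-5329/48) = 5329/288 ≈ 18.503)
n(x) = 58 (n(x) = 29*2 = 58)
-n(l) = -1*58 = -58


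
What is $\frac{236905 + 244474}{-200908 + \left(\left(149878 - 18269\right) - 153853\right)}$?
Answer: $- \frac{481379}{223152} \approx -2.1572$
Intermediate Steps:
$\frac{236905 + 244474}{-200908 + \left(\left(149878 - 18269\right) - 153853\right)} = \frac{481379}{-200908 + \left(131609 - 153853\right)} = \frac{481379}{-200908 - 22244} = \frac{481379}{-223152} = 481379 \left(- \frac{1}{223152}\right) = - \frac{481379}{223152}$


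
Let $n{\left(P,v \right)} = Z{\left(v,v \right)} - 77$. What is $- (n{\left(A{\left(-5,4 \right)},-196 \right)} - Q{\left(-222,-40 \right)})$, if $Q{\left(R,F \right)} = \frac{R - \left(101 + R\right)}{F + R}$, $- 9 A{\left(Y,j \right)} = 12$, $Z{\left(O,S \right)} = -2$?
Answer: $\frac{20799}{262} \approx 79.385$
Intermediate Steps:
$A{\left(Y,j \right)} = - \frac{4}{3}$ ($A{\left(Y,j \right)} = \left(- \frac{1}{9}\right) 12 = - \frac{4}{3}$)
$Q{\left(R,F \right)} = - \frac{101}{F + R}$
$n{\left(P,v \right)} = -79$ ($n{\left(P,v \right)} = -2 - 77 = -79$)
$- (n{\left(A{\left(-5,4 \right)},-196 \right)} - Q{\left(-222,-40 \right)}) = - (-79 - - \frac{101}{-40 - 222}) = - (-79 - - \frac{101}{-262}) = - (-79 - \left(-101\right) \left(- \frac{1}{262}\right)) = - (-79 - \frac{101}{262}) = \left(-1\right) \left(- \frac{20799}{262}\right) = \frac{20799}{262}$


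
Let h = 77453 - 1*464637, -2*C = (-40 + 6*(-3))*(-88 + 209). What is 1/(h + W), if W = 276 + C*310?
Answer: 1/700882 ≈ 1.4268e-6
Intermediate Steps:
C = 3509 (C = -(-40 + 6*(-3))*(-88 + 209)/2 = -(-40 - 18)*121/2 = -(-29)*121 = -1/2*(-7018) = 3509)
W = 1088066 (W = 276 + 3509*310 = 276 + 1087790 = 1088066)
h = -387184 (h = 77453 - 464637 = -387184)
1/(h + W) = 1/(-387184 + 1088066) = 1/700882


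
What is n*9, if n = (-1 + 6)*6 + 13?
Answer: 387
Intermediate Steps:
n = 43 (n = 5*6 + 13 = 30 + 13 = 43)
n*9 = 43*9 = 387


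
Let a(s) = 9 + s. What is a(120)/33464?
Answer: 129/33464 ≈ 0.0038549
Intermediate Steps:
a(120)/33464 = (9 + 120)/33464 = 129*(1/33464) = 129/33464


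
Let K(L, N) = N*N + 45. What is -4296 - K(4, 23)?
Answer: -4870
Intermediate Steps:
K(L, N) = 45 + N² (K(L, N) = N² + 45 = 45 + N²)
-4296 - K(4, 23) = -4296 - (45 + 23²) = -4296 - (45 + 529) = -4296 - 1*574 = -4296 - 574 = -4870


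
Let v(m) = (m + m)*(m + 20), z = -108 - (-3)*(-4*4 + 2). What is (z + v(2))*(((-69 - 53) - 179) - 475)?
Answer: 48112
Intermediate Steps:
z = -150 (z = -108 - (-3)*(-16 + 2) = -108 - (-3)*(-14) = -108 - 1*42 = -108 - 42 = -150)
v(m) = 2*m*(20 + m) (v(m) = (2*m)*(20 + m) = 2*m*(20 + m))
(z + v(2))*(((-69 - 53) - 179) - 475) = (-150 + 2*2*(20 + 2))*(((-69 - 53) - 179) - 475) = (-150 + 2*2*22)*((-122 - 179) - 475) = (-150 + 88)*(-301 - 475) = -62*(-776) = 48112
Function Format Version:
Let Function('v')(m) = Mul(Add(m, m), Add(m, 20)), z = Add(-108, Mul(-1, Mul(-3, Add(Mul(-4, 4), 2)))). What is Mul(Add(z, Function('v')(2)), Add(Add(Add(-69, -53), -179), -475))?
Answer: 48112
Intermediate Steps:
z = -150 (z = Add(-108, Mul(-1, Mul(-3, Add(-16, 2)))) = Add(-108, Mul(-1, Mul(-3, -14))) = Add(-108, Mul(-1, 42)) = Add(-108, -42) = -150)
Function('v')(m) = Mul(2, m, Add(20, m)) (Function('v')(m) = Mul(Mul(2, m), Add(20, m)) = Mul(2, m, Add(20, m)))
Mul(Add(z, Function('v')(2)), Add(Add(Add(-69, -53), -179), -475)) = Mul(Add(-150, Mul(2, 2, Add(20, 2))), Add(Add(Add(-69, -53), -179), -475)) = Mul(Add(-150, Mul(2, 2, 22)), Add(Add(-122, -179), -475)) = Mul(Add(-150, 88), Add(-301, -475)) = Mul(-62, -776) = 48112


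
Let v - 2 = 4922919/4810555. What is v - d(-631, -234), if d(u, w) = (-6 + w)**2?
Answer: -277073423971/4810555 ≈ -57597.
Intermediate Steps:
v = 14544029/4810555 (v = 2 + 4922919/4810555 = 14544029/4810555 ≈ 3.0234)
v - d(-631, -234) = 14544029/4810555 - (-6 - 234)**2 = 14544029/4810555 - 1*(-240)**2 = 14544029/4810555 - 1*57600 = 14544029/4810555 - 57600 = -277073423971/4810555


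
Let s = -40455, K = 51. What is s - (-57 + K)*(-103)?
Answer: -41073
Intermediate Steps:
s - (-57 + K)*(-103) = -40455 - (-57 + 51)*(-103) = -40455 - (-6)*(-103) = -40455 - 1*618 = -40455 - 618 = -41073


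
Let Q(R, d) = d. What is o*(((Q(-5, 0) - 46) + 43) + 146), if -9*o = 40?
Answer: -5720/9 ≈ -635.56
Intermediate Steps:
o = -40/9 (o = -1/9*40 = -40/9 ≈ -4.4444)
o*(((Q(-5, 0) - 46) + 43) + 146) = -40*(((0 - 46) + 43) + 146)/9 = -40*((-46 + 43) + 146)/9 = -40*(-3 + 146)/9 = -40/9*143 = -5720/9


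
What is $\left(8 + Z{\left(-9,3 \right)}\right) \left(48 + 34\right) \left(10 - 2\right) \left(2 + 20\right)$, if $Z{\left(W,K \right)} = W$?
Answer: $-14432$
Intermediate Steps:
$\left(8 + Z{\left(-9,3 \right)}\right) \left(48 + 34\right) \left(10 - 2\right) \left(2 + 20\right) = \left(8 - 9\right) \left(48 + 34\right) \left(10 - 2\right) \left(2 + 20\right) = \left(-1\right) 82 \left(10 + \left(-11 + 9\right)\right) 22 = - 82 \left(10 - 2\right) 22 = - 82 \cdot 8 \cdot 22 = \left(-82\right) 176 = -14432$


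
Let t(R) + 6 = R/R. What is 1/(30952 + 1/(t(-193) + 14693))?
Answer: 14688/454622977 ≈ 3.2308e-5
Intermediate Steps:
t(R) = -5 (t(R) = -6 + R/R = -6 + 1 = -5)
1/(30952 + 1/(t(-193) + 14693)) = 1/(30952 + 1/(-5 + 14693)) = 1/(30952 + 1/14688) = 1/(454622977/14688) = 14688/454622977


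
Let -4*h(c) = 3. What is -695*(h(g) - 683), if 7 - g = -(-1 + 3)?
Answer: 1900825/4 ≈ 4.7521e+5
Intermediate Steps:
g = 9 (g = 7 - (-1)*(-1 + 3) = 7 - (-1)*2 = 7 - 1*(-2) = 7 + 2 = 9)
h(c) = -3/4 (h(c) = -1/4*3 = -3/4)
-695*(h(g) - 683) = -695*(-3/4 - 683) = -695*(-2735/4) = 1900825/4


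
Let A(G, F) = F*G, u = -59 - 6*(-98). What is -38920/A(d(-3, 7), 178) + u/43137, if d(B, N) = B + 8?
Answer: -167842123/3839193 ≈ -43.718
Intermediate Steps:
d(B, N) = 8 + B
u = 529 (u = -59 + 588 = 529)
-38920/A(d(-3, 7), 178) + u/43137 = -38920*1/(178*(8 - 3)) + 529/43137 = -38920/(178*5) + 529*(1/43137) = -38920/890 + 529/43137 = -38920*1/890 + 529/43137 = -3892/89 + 529/43137 = -167842123/3839193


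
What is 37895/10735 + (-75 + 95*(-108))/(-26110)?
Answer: 44015387/11211634 ≈ 3.9259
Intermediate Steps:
37895/10735 + (-75 + 95*(-108))/(-26110) = 37895*(1/10735) + (-75 - 10260)*(-1/26110) = 7579/2147 - 10335*(-1/26110) = 7579/2147 + 2067/5222 = 44015387/11211634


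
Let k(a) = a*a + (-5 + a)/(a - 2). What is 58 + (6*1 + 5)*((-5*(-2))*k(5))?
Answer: 2808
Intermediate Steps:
k(a) = a² + (-5 + a)/(-2 + a)
58 + (6*1 + 5)*((-5*(-2))*k(5)) = 58 + (6*1 + 5)*((-5*(-2))*((-5 + 5 + 5³ - 2*5²)/(-2 + 5))) = 58 + (6 + 5)*(10*((-5 + 5 + 125 - 2*25)/3)) = 58 + 11*(10*((-5 + 5 + 125 - 50)/3)) = 58 + 11*(10*((⅓)*75)) = 58 + 11*(10*25) = 58 + 11*250 = 58 + 2750 = 2808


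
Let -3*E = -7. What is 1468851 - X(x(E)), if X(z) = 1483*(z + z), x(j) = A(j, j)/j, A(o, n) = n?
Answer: 1465885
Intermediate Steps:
E = 7/3 (E = -⅓*(-7) = 7/3 ≈ 2.3333)
x(j) = 1 (x(j) = j/j = 1)
X(z) = 2966*z (X(z) = 1483*(2*z) = 2966*z)
1468851 - X(x(E)) = 1468851 - 2966 = 1465885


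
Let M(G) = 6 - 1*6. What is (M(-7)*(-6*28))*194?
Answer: 0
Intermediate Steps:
M(G) = 0 (M(G) = 6 - 6 = 0)
(M(-7)*(-6*28))*194 = (0*(-6*28))*194 = (0*(-168))*194 = 0*194 = 0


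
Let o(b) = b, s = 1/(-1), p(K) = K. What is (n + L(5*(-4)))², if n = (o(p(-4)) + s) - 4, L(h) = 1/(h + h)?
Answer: 130321/1600 ≈ 81.451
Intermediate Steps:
L(h) = 1/(2*h)
s = -1
n = -9 (n = (-4 - 1) - 4 = -5 - 4 = -9)
(n + L(5*(-4)))² = (-9 + 1/(2*((5*(-4)))))² = (-9 + (½)/(-20))² = (-9 + (½)*(-1/20))² = (-9 - 1/40)² = (-361/40)² = 130321/1600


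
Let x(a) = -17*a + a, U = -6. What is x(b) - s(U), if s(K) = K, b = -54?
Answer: 870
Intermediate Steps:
x(a) = -16*a
x(b) - s(U) = -16*(-54) - 1*(-6) = 864 + 6 = 870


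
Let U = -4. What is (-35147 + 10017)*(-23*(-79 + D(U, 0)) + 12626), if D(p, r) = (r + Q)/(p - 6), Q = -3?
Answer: -362779193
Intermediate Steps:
D(p, r) = (-3 + r)/(-6 + p) (D(p, r) = (r - 3)/(p - 6) = (-3 + r)/(-6 + p))
(-35147 + 10017)*(-23*(-79 + D(U, 0)) + 12626) = (-35147 + 10017)*(-23*(-79 + (-3 + 0)/(-6 - 4)) + 12626) = -25130*(-23*(-79 - 3/(-10)) + 12626) = -25130*(-23*(-79 - ⅒*(-3)) + 12626) = -25130*(-23*(-79 + 3/10) + 12626) = -25130*(-23*(-787/10) + 12626) = -25130*(18101/10 + 12626) = -25130*144361/10 = -362779193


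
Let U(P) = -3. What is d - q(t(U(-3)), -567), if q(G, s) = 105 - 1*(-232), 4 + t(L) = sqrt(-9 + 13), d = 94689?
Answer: 94352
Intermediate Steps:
t(L) = -2 (t(L) = -4 + sqrt(-9 + 13) = -4 + sqrt(4) = -4 + 2 = -2)
q(G, s) = 337 (q(G, s) = 105 + 232 = 337)
d - q(t(U(-3)), -567) = 94689 - 1*337 = 94689 - 337 = 94352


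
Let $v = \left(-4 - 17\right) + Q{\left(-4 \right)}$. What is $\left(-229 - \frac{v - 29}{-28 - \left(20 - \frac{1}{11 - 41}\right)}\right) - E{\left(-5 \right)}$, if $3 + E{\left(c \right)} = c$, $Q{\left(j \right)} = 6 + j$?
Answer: $- \frac{319901}{1441} \approx -222.0$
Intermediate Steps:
$E{\left(c \right)} = -3 + c$
$v = -19$ ($v = \left(-4 - 17\right) + \left(6 - 4\right) = \left(-4 - 17\right) + 2 = -21 + 2 = -19$)
$\left(-229 - \frac{v - 29}{-28 - \left(20 - \frac{1}{11 - 41}\right)}\right) - E{\left(-5 \right)} = \left(-229 - \frac{-19 - 29}{-28 - \left(20 - \frac{1}{11 - 41}\right)}\right) - \left(-3 - 5\right) = \left(-229 - - \frac{48}{-28 - \left(20 - \frac{1}{-30}\right)}\right) - -8 = \left(-229 - - \frac{48}{-28 - \frac{601}{30}}\right) + 8 = \left(-229 - - \frac{48}{- \frac{1441}{30}}\right) + 8 = \left(-229 - \left(-48\right) \left(- \frac{30}{1441}\right)\right) + 8 = \left(-229 - \frac{1440}{1441}\right) + 8 = - \frac{331429}{1441} + 8 = - \frac{319901}{1441}$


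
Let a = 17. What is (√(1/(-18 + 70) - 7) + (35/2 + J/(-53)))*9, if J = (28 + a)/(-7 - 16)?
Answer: 384795/2438 + 99*I*√39/26 ≈ 157.83 + 23.779*I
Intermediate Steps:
J = -45/23 (J = (28 + 17)/(-7 - 16) = 45/(-23) = 45*(-1/23) = -45/23 ≈ -1.9565)
(√(1/(-18 + 70) - 7) + (35/2 + J/(-53)))*9 = (√(1/(-18 + 70) - 7) + (35/2 - 45/23/(-53)))*9 = (√(1/52 - 7) + (35*(½) - 45/23*(-1/53)))*9 = (√(1/52 - 7) + (35/2 + 45/1219))*9 = (√(-363/52) + 42755/2438)*9 = (11*I*√39/26 + 42755/2438)*9 = (42755/2438 + 11*I*√39/26)*9 = 384795/2438 + 99*I*√39/26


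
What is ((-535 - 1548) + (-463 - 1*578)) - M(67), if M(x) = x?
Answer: -3191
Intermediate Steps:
((-535 - 1548) + (-463 - 1*578)) - M(67) = ((-535 - 1548) + (-463 - 1*578)) - 1*67 = (-2083 + (-463 - 578)) - 67 = (-2083 - 1041) - 67 = -3124 - 67 = -3191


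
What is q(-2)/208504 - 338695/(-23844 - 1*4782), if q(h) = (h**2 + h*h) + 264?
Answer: 8828381069/746079438 ≈ 11.833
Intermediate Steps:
q(h) = 264 + 2*h**2 (q(h) = (h**2 + h**2) + 264 = 2*h**2 + 264 = 264 + 2*h**2)
q(-2)/208504 - 338695/(-23844 - 1*4782) = (264 + 2*(-2)**2)/208504 - 338695/(-23844 - 1*4782) = (264 + 2*4)*(1/208504) - 338695/(-23844 - 4782) = (264 + 8)*(1/208504) - 338695/(-28626) = 272*(1/208504) - 338695*(-1/28626) = 34/26063 + 338695/28626 = 8828381069/746079438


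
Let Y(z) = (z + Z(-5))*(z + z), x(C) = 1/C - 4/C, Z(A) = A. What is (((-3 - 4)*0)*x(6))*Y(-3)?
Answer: 0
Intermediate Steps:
x(C) = -3/C (x(C) = 1/C - 4/C = -3/C)
Y(z) = 2*z*(-5 + z) (Y(z) = (z - 5)*(z + z) = (-5 + z)*(2*z) = 2*z*(-5 + z))
(((-3 - 4)*0)*x(6))*Y(-3) = (((-3 - 4)*0)*(-3/6))*(2*(-3)*(-5 - 3)) = ((-7*0)*(-3*⅙))*(2*(-3)*(-8)) = (0*(-½))*48 = 0*48 = 0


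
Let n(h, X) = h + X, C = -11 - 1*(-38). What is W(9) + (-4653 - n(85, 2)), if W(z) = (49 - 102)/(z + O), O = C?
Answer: -170693/36 ≈ -4741.5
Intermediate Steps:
C = 27 (C = -11 + 38 = 27)
O = 27
n(h, X) = X + h
W(z) = -53/(27 + z) (W(z) = (49 - 102)/(z + 27) = -53/(27 + z))
W(9) + (-4653 - n(85, 2)) = -53/(27 + 9) + (-4653 - (2 + 85)) = -53/36 + (-4653 - 1*87) = -53*1/36 + (-4653 - 87) = -53/36 - 4740 = -170693/36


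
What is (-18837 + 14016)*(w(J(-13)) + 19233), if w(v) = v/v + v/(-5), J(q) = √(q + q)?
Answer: -92727114 + 4821*I*√26/5 ≈ -9.2727e+7 + 4916.5*I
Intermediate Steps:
J(q) = √2*√q (J(q) = √(2*q) = √2*√q)
w(v) = 1 - v/5 (w(v) = 1 + v*(-⅕) = 1 - v/5)
(-18837 + 14016)*(w(J(-13)) + 19233) = (-18837 + 14016)*((1 - √2*√(-13)/5) + 19233) = -4821*((1 - √2*I*√13/5) + 19233) = -4821*((1 - I*√26/5) + 19233) = -4821*(19234 - I*√26/5) = -92727114 + 4821*I*√26/5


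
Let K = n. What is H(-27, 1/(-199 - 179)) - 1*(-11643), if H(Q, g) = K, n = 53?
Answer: 11696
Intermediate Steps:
K = 53
H(Q, g) = 53
H(-27, 1/(-199 - 179)) - 1*(-11643) = 53 - 1*(-11643) = 53 + 11643 = 11696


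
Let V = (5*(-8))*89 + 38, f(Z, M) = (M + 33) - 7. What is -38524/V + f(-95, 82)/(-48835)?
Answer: 940469582/85998435 ≈ 10.936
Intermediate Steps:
f(Z, M) = 26 + M (f(Z, M) = (33 + M) - 7 = 26 + M)
V = -3522 (V = -40*89 + 38 = -3560 + 38 = -3522)
-38524/V + f(-95, 82)/(-48835) = -38524/(-3522) + (26 + 82)/(-48835) = -38524*(-1/3522) + 108*(-1/48835) = 19262/1761 - 108/48835 = 940469582/85998435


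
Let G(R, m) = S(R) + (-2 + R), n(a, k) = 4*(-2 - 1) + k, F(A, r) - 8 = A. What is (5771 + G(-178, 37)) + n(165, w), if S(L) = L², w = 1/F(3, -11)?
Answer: 409894/11 ≈ 37263.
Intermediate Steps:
F(A, r) = 8 + A
w = 1/11 (w = 1/(8 + 3) = 1/11 ≈ 0.090909)
n(a, k) = -12 + k (n(a, k) = 4*(-3) + k = -12 + k)
G(R, m) = -2 + R + R² (G(R, m) = R² + (-2 + R) = -2 + R + R²)
(5771 + G(-178, 37)) + n(165, w) = (5771 + (-2 - 178 + (-178)²)) + (-12 + 1/11) = (5771 + (-2 - 178 + 31684)) - 131/11 = (5771 + 31504) - 131/11 = 37275 - 131/11 = 409894/11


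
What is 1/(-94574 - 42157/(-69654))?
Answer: -69654/6587415239 ≈ -1.0574e-5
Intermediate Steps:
1/(-94574 - 42157/(-69654)) = 1/(-94574 - 42157*(-1/69654)) = 1/(-94574 + 42157/69654) = 1/(-6587415239/69654) = -69654/6587415239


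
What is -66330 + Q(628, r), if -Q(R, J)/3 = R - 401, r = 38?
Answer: -67011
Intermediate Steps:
Q(R, J) = 1203 - 3*R (Q(R, J) = -3*(R - 401) = -3*(-401 + R) = 1203 - 3*R)
-66330 + Q(628, r) = -66330 + (1203 - 3*628) = -66330 + (1203 - 1884) = -66330 - 681 = -67011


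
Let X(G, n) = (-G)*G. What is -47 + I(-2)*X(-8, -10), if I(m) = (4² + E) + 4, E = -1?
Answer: -1263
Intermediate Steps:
I(m) = 19 (I(m) = (4² - 1) + 4 = (16 - 1) + 4 = 15 + 4 = 19)
X(G, n) = -G²
-47 + I(-2)*X(-8, -10) = -47 + 19*(-1*(-8)²) = -47 + 19*(-1*64) = -47 + 19*(-64) = -47 - 1216 = -1263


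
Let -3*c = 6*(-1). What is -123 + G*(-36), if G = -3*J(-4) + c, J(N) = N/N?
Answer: -87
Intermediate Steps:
J(N) = 1
c = 2 (c = -2*(-1) = -⅓*(-6) = 2)
G = -1 (G = -3*1 + 2 = -3 + 2 = -1)
-123 + G*(-36) = -123 - 1*(-36) = -123 + 36 = -87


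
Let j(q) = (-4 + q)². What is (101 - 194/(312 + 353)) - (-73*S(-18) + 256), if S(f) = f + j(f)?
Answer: 22518701/665 ≈ 33863.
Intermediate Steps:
S(f) = f + (-4 + f)²
(101 - 194/(312 + 353)) - (-73*S(-18) + 256) = (101 - 194/(312 + 353)) - (-73*(-18 + (-4 - 18)²) + 256) = (101 - 194/665) - (-73*(-18 + (-22)²) + 256) = (101 + (1/665)*(-194)) - (-73*(-18 + 484) + 256) = (101 - 194/665) - (-73*466 + 256) = 66971/665 - (-34018 + 256) = 66971/665 - 1*(-33762) = 66971/665 + 33762 = 22518701/665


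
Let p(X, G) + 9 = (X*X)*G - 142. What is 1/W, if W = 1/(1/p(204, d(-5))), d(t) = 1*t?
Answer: -1/208231 ≈ -4.8024e-6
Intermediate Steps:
d(t) = t
p(X, G) = -151 + G*X² (p(X, G) = -9 + ((X*X)*G - 142) = -9 + (X²*G - 142) = -9 + (G*X² - 142) = -9 + (-142 + G*X²) = -151 + G*X²)
W = -208231 (W = 1/(1/(-151 - 5*204²)) = 1/(1/(-151 - 5*41616)) = 1/(1/(-151 - 208080)) = 1/(1/(-208231)) = 1/(-1/208231) = -208231)
1/W = 1/(-208231) = -1/208231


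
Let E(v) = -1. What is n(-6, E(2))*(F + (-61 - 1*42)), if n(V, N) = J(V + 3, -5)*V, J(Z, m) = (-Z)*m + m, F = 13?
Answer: -10800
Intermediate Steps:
J(Z, m) = m - Z*m (J(Z, m) = -Z*m + m = m - Z*m)
n(V, N) = V*(10 + 5*V) (n(V, N) = (-5*(1 - (V + 3)))*V = (-5*(1 - (3 + V)))*V = (-5*(1 + (-3 - V)))*V = (-5*(-2 - V))*V = (10 + 5*V)*V = V*(10 + 5*V))
n(-6, E(2))*(F + (-61 - 1*42)) = (5*(-6)*(2 - 6))*(13 + (-61 - 1*42)) = (5*(-6)*(-4))*(13 + (-61 - 42)) = 120*(13 - 103) = 120*(-90) = -10800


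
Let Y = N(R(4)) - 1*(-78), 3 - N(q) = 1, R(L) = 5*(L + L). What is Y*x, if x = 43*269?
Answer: 925360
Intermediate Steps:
R(L) = 10*L (R(L) = 5*(2*L) = 10*L)
N(q) = 2 (N(q) = 3 - 1*1 = 3 - 1 = 2)
x = 11567
Y = 80 (Y = 2 - 1*(-78) = 2 + 78 = 80)
Y*x = 80*11567 = 925360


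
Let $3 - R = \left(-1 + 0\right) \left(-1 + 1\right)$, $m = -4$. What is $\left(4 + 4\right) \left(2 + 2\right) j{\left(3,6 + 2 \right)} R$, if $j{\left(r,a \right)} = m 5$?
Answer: $-1920$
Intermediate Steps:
$R = 3$ ($R = 3 - \left(-1 + 0\right) \left(-1 + 1\right) = 3 - \left(-1\right) 0 = 3 - 0 = 3 + 0 = 3$)
$j{\left(r,a \right)} = -20$ ($j{\left(r,a \right)} = \left(-4\right) 5 = -20$)
$\left(4 + 4\right) \left(2 + 2\right) j{\left(3,6 + 2 \right)} R = \left(4 + 4\right) \left(2 + 2\right) \left(-20\right) 3 = 8 \cdot 4 \left(-20\right) 3 = 32 \left(-20\right) 3 = \left(-640\right) 3 = -1920$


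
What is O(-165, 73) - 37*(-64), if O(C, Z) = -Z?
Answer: 2295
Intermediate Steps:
O(-165, 73) - 37*(-64) = -1*73 - 37*(-64) = -73 + 2368 = 2295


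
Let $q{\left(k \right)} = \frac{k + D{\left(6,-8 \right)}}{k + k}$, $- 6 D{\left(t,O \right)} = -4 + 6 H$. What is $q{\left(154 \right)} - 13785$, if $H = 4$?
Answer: $- \frac{3184222}{231} \approx -13785.0$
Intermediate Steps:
$D{\left(t,O \right)} = - \frac{10}{3}$ ($D{\left(t,O \right)} = - \frac{-4 + 6 \cdot 4}{6} = - \frac{-4 + 24}{6} = \left(- \frac{1}{6}\right) 20 = - \frac{10}{3}$)
$q{\left(k \right)} = \frac{- \frac{10}{3} + k}{2 k}$ ($q{\left(k \right)} = \frac{k - \frac{10}{3}}{k + k} = \frac{- \frac{10}{3} + k}{2 k}$)
$q{\left(154 \right)} - 13785 = \frac{-10 + 3 \cdot 154}{6 \cdot 154} - 13785 = \frac{1}{6} \cdot \frac{1}{154} \left(-10 + 462\right) - 13785 = \frac{1}{6} \cdot \frac{1}{154} \cdot 452 - 13785 = \frac{113}{231} - 13785 = - \frac{3184222}{231}$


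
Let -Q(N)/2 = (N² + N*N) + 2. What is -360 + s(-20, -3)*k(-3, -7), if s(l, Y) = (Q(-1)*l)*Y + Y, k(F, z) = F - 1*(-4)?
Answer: -843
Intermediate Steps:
Q(N) = -4 - 4*N² (Q(N) = -2*((N² + N*N) + 2) = -2*((N² + N²) + 2) = -2*(2*N² + 2) = -2*(2 + 2*N²) = -4 - 4*N²)
k(F, z) = 4 + F (k(F, z) = F + 4 = 4 + F)
s(l, Y) = Y - 8*Y*l (s(l, Y) = ((-4 - 4*(-1)²)*l)*Y + Y = ((-4 - 4*1)*l)*Y + Y = ((-4 - 4)*l)*Y + Y = (-8*l)*Y + Y = -8*Y*l + Y = Y - 8*Y*l)
-360 + s(-20, -3)*k(-3, -7) = -360 + (-3*(1 - 8*(-20)))*(4 - 3) = -360 - 3*(1 + 160)*1 = -360 - 3*161*1 = -360 - 483*1 = -360 - 483 = -843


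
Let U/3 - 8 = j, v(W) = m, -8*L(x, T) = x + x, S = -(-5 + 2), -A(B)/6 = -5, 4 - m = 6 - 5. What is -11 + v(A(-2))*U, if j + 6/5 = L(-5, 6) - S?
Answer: 689/20 ≈ 34.450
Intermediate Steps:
m = 3 (m = 4 - (6 - 5) = 4 - 1*1 = 4 - 1 = 3)
A(B) = 30 (A(B) = -6*(-5) = 30)
S = 3 (S = -1*(-3) = 3)
L(x, T) = -x/4 (L(x, T) = -(x + x)/8 = -x/4)
v(W) = 3
j = -59/20 (j = -6/5 + (-¼*(-5) - 1*3) = -6/5 + (5/4 - 3) = -6/5 - 7/4 = -59/20 ≈ -2.9500)
U = 303/20 (U = 24 + 3*(-59/20) = 24 - 177/20 = 303/20 ≈ 15.150)
-11 + v(A(-2))*U = -11 + 3*(303/20) = -11 + 909/20 = 689/20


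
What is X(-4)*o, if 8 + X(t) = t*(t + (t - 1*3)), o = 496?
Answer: 17856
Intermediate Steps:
X(t) = -8 + t*(-3 + 2*t) (X(t) = -8 + t*(t + (t - 1*3)) = -8 + t*(t + (t - 3)) = -8 + t*(t + (-3 + t)) = -8 + t*(-3 + 2*t))
X(-4)*o = (-8 - 3*(-4) + 2*(-4)²)*496 = (-8 + 12 + 2*16)*496 = (-8 + 12 + 32)*496 = 36*496 = 17856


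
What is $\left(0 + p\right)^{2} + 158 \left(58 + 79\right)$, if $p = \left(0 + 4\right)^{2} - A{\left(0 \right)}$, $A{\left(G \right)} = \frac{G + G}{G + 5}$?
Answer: $21902$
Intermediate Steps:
$A{\left(G \right)} = \frac{2 G}{5 + G}$
$p = 16$ ($p = \left(0 + 4\right)^{2} - 2 \cdot 0 \frac{1}{5 + 0} = 4^{2} - 2 \cdot 0 \cdot \frac{1}{5} = 16 - 2 \cdot 0 \cdot \frac{1}{5} = 16 - 0 = 16 + 0 = 16$)
$\left(0 + p\right)^{2} + 158 \left(58 + 79\right) = \left(0 + 16\right)^{2} + 158 \left(58 + 79\right) = 16^{2} + 158 \cdot 137 = 256 + 21646 = 21902$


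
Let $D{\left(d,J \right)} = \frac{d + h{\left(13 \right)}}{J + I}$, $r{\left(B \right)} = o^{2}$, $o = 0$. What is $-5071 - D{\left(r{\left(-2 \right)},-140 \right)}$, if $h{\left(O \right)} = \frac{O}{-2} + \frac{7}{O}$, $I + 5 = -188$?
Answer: $- \frac{43904873}{8658} \approx -5071.0$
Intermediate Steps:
$I = -193$ ($I = -5 - 188 = -193$)
$h{\left(O \right)} = \frac{7}{O} - \frac{O}{2}$ ($h{\left(O \right)} = O \left(- \frac{1}{2}\right) + \frac{7}{O} = - \frac{O}{2} + \frac{7}{O} = \frac{7}{O} - \frac{O}{2}$)
$r{\left(B \right)} = 0$ ($r{\left(B \right)} = 0^{2} = 0$)
$D{\left(d,J \right)} = \frac{- \frac{155}{26} + d}{-193 + J}$ ($D{\left(d,J \right)} = \frac{d + \left(\frac{7}{13} - \frac{13}{2}\right)}{J - 193} = \frac{d + \left(7 \cdot \frac{1}{13} - \frac{13}{2}\right)}{-193 + J} = \frac{d + \left(\frac{7}{13} - \frac{13}{2}\right)}{-193 + J} = \frac{d - \frac{155}{26}}{-193 + J} = \frac{- \frac{155}{26} + d}{-193 + J}$)
$-5071 - D{\left(r{\left(-2 \right)},-140 \right)} = -5071 - \frac{- \frac{155}{26} + 0}{-193 - 140} = -5071 - \frac{1}{-333} \left(- \frac{155}{26}\right) = -5071 - \left(- \frac{1}{333}\right) \left(- \frac{155}{26}\right) = -5071 - \frac{155}{8658} = - \frac{43904873}{8658}$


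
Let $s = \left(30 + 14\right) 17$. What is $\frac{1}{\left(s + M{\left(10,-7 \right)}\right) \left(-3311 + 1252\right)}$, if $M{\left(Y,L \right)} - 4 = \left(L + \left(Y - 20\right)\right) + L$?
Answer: $- \frac{1}{1498952} \approx -6.6713 \cdot 10^{-7}$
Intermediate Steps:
$M{\left(Y,L \right)} = -16 + Y + 2 L$ ($M{\left(Y,L \right)} = 4 + \left(\left(L + \left(Y - 20\right)\right) + L\right) = 4 + \left(\left(L + \left(-20 + Y\right)\right) + L\right) = 4 + \left(\left(-20 + L + Y\right) + L\right) = 4 + \left(-20 + Y + 2 L\right) = -16 + Y + 2 L$)
$s = 748$ ($s = 44 \cdot 17 = 748$)
$\frac{1}{\left(s + M{\left(10,-7 \right)}\right) \left(-3311 + 1252\right)} = \frac{1}{\left(748 + \left(-16 + 10 + 2 \left(-7\right)\right)\right) \left(-3311 + 1252\right)} = \frac{1}{\left(748 - 20\right) \left(-2059\right)} = \frac{1}{728 \left(-2059\right)} = \frac{1}{-1498952} = - \frac{1}{1498952}$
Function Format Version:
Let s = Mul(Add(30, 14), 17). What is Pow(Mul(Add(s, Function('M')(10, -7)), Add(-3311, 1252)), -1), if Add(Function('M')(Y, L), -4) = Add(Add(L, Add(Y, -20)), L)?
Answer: Rational(-1, 1498952) ≈ -6.6713e-7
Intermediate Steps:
Function('M')(Y, L) = Add(-16, Y, Mul(2, L)) (Function('M')(Y, L) = Add(4, Add(Add(L, Add(Y, -20)), L)) = Add(4, Add(Add(L, Add(-20, Y)), L)) = Add(4, Add(Add(-20, L, Y), L)) = Add(4, Add(-20, Y, Mul(2, L))) = Add(-16, Y, Mul(2, L)))
s = 748 (s = Mul(44, 17) = 748)
Pow(Mul(Add(s, Function('M')(10, -7)), Add(-3311, 1252)), -1) = Pow(Mul(Add(748, Add(-16, 10, Mul(2, -7))), Add(-3311, 1252)), -1) = Pow(Mul(Add(748, Add(-16, 10, -14)), -2059), -1) = Pow(Mul(Add(748, -20), -2059), -1) = Pow(Mul(728, -2059), -1) = Pow(-1498952, -1) = Rational(-1, 1498952)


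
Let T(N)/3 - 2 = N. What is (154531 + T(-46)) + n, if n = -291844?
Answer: -137445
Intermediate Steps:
T(N) = 6 + 3*N
(154531 + T(-46)) + n = (154531 + (6 + 3*(-46))) - 291844 = (154531 + (6 - 138)) - 291844 = (154531 - 132) - 291844 = 154399 - 291844 = -137445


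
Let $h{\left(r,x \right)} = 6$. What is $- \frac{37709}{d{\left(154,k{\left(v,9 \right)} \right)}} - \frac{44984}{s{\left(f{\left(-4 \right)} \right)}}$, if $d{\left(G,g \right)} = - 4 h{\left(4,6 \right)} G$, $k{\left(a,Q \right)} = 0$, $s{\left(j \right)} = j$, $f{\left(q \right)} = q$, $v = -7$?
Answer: $\frac{5943275}{528} \approx 11256.0$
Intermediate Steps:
$d{\left(G,g \right)} = - 24 G$ ($d{\left(G,g \right)} = \left(-4\right) 6 G = - 24 G$)
$- \frac{37709}{d{\left(154,k{\left(v,9 \right)} \right)}} - \frac{44984}{s{\left(f{\left(-4 \right)} \right)}} = - \frac{37709}{\left(-24\right) 154} - \frac{44984}{-4} = - \frac{37709}{-3696} - -11246 = \left(-37709\right) \left(- \frac{1}{3696}\right) + 11246 = \frac{5387}{528} + 11246 = \frac{5943275}{528}$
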